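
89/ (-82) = -89/ 82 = -1.09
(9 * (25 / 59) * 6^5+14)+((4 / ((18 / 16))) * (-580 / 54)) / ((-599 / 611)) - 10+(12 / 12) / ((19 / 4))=4845707205520 / 163169397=29697.40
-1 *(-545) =545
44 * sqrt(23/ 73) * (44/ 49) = 1936 * sqrt(1679)/ 3577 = 22.18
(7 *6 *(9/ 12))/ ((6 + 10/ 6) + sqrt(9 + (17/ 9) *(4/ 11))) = 1771/ 360-7 *sqrt(10549)/ 360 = 2.92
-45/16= -2.81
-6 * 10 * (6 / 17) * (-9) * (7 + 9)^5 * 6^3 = 733835427840 / 17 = 43166789872.94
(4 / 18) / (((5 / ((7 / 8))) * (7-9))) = -7 / 360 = -0.02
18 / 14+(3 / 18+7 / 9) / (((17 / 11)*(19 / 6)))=590 / 399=1.48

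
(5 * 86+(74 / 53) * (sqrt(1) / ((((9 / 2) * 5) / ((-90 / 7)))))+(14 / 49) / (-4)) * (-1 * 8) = -1273660 / 371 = -3433.05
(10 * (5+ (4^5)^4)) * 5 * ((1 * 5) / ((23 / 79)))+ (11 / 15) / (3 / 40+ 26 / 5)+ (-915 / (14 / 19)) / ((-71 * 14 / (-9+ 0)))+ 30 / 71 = 191286824059174136491969 / 202603044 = 944145854290195.84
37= 37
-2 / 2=-1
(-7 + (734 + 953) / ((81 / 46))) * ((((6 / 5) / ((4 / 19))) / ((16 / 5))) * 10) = 16940.57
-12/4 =-3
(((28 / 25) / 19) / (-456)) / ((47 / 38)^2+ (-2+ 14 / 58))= 58 / 102675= 0.00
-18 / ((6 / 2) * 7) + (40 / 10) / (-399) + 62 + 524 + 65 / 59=13800547 / 23541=586.23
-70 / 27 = -2.59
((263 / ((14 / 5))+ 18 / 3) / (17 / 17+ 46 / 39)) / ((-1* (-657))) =18187 / 260610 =0.07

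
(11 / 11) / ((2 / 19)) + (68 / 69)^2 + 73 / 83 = 8970787 / 790326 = 11.35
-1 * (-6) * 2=12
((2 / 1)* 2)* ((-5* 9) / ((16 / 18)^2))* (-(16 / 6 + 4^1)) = 6075 / 4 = 1518.75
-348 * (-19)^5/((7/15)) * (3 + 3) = 77551420680/7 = 11078774382.86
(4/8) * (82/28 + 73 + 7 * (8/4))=1259/28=44.96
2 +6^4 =1298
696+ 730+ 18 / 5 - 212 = 6088 / 5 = 1217.60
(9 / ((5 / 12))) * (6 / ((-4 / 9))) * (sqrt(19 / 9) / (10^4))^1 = -243 * sqrt(19) / 25000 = -0.04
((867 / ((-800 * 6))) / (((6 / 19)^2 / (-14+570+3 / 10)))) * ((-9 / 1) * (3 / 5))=1741146681 / 320000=5441.08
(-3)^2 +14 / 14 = 10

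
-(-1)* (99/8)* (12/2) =297/4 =74.25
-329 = -329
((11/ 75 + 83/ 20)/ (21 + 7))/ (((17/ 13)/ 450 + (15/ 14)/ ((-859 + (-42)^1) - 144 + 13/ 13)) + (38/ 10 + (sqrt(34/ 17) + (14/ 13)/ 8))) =0.03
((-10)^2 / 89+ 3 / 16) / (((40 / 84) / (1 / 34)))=39207 / 484160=0.08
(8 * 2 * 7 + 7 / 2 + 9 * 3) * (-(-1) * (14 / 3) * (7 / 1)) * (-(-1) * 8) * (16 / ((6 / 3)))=297920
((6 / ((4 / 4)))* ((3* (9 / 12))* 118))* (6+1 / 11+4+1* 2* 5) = 352053 / 11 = 32004.82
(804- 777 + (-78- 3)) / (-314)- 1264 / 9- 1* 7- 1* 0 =-208096 / 1413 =-147.27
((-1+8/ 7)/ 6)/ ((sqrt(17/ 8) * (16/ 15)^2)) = 75 * sqrt(34)/ 30464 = 0.01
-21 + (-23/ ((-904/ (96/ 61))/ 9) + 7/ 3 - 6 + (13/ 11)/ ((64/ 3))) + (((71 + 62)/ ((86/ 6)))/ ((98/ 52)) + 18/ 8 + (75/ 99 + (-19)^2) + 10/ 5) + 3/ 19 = 9625602028157/ 27752431168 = 346.84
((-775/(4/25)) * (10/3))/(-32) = 96875/192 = 504.56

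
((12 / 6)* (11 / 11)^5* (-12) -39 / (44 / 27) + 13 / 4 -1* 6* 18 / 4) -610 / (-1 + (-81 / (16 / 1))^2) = -2675701 / 27742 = -96.45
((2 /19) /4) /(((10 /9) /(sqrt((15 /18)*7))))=3*sqrt(210) /760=0.06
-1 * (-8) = 8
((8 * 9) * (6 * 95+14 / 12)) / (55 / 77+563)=143934 / 1973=72.95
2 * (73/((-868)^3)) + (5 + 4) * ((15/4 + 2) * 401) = 20751.75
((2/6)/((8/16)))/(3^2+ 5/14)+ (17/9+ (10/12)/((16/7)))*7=597821/37728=15.85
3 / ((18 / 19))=19 / 6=3.17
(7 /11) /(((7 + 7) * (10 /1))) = 1 /220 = 0.00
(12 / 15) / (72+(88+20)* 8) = 1 / 1170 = 0.00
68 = 68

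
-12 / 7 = -1.71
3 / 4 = 0.75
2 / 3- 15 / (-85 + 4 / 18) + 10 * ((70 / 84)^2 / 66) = 860051 / 906444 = 0.95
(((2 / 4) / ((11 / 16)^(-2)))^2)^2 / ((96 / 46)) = 4930254263 / 3298534883328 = 0.00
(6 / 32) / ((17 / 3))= 9 / 272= 0.03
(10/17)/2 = 5/17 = 0.29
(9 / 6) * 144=216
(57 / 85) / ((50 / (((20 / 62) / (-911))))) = -57 / 12002425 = -0.00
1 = 1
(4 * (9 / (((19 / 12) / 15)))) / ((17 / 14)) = 90720 / 323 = 280.87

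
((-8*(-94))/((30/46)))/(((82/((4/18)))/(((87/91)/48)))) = 31349/503685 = 0.06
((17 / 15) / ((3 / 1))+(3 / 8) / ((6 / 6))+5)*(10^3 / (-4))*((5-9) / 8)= 51775 / 72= 719.10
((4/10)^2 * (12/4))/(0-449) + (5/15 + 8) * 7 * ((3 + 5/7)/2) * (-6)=-7296262/11225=-650.00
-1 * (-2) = 2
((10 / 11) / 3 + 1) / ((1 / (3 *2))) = 86 / 11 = 7.82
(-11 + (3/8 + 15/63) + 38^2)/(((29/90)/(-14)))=-3612705/58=-62288.02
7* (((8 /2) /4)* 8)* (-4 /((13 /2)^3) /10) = -896 /10985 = -0.08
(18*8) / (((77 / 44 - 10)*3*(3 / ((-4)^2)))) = -1024 / 33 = -31.03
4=4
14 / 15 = 0.93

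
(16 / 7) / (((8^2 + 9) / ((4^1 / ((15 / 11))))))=704 / 7665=0.09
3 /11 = 0.27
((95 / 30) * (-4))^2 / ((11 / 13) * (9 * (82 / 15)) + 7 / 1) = 93860 / 28449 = 3.30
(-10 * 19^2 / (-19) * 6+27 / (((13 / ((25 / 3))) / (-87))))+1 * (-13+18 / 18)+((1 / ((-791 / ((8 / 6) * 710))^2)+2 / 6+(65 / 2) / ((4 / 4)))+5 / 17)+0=-854234270585 / 2488959018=-343.21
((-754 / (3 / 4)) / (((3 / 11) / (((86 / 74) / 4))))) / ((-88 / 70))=567385 / 666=851.93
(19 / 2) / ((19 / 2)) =1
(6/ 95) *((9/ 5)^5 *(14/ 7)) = 708588/ 296875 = 2.39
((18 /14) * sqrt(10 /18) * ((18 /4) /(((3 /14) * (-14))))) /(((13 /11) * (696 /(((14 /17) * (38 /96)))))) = -0.00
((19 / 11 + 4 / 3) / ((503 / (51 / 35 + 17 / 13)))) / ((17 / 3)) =7474 / 2517515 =0.00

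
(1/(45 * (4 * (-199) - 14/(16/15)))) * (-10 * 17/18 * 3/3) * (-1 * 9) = -136/58257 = -0.00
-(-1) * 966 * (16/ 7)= 2208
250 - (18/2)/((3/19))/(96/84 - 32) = 18133/72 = 251.85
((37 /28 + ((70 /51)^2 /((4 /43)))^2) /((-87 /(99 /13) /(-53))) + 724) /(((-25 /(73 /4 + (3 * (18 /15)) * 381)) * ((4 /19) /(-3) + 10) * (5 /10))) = -363744616432634987 /12338223246000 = -29481.12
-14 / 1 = -14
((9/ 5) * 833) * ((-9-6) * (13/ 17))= -17199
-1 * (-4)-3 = 1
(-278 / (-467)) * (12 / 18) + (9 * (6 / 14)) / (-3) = -8717 / 9807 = -0.89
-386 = -386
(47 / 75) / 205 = 47 / 15375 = 0.00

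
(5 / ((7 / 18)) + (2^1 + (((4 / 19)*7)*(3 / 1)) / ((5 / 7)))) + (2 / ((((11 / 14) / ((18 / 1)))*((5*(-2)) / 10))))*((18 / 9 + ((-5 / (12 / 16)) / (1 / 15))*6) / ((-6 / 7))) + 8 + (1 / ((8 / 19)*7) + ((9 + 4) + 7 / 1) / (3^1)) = -5605589651 / 175560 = -31929.77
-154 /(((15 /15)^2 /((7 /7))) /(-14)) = 2156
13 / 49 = 0.27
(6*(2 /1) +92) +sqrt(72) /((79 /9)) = 54*sqrt(2) /79 +104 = 104.97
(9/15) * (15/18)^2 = 5/12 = 0.42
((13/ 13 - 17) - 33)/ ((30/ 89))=-4361/ 30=-145.37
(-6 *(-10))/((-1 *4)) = -15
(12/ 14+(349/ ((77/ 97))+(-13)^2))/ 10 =23466/ 385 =60.95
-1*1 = -1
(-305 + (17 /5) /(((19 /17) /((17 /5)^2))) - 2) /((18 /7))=-105.71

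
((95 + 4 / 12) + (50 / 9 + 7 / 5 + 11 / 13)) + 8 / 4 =61504 / 585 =105.14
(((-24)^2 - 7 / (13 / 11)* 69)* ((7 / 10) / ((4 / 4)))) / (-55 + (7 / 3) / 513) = -4686255 / 2200588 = -2.13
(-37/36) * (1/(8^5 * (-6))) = 37/7077888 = 0.00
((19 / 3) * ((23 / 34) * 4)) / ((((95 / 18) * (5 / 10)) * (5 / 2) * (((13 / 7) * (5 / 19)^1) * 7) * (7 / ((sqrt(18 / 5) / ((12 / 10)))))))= 10488 * sqrt(10) / 193375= 0.17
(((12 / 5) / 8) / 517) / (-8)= -0.00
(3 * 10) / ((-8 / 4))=-15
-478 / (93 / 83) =-39674 / 93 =-426.60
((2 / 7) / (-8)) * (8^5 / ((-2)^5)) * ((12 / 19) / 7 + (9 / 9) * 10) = 343552 / 931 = 369.01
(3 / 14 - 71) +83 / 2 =-205 / 7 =-29.29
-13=-13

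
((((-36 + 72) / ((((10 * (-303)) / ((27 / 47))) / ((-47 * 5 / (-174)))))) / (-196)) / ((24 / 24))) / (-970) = -0.00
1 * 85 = 85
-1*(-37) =37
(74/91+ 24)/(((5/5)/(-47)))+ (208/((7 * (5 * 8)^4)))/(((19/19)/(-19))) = -16980163211/14560000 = -1166.22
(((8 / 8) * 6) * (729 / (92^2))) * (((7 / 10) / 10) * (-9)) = -0.33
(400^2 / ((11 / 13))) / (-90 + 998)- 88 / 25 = 12780264 / 62425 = 204.73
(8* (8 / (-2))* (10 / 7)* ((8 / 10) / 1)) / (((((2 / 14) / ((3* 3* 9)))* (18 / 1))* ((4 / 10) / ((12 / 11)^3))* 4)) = -1244160 / 1331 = -934.76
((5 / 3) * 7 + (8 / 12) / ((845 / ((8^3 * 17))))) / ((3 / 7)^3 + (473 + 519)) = 5371723 / 287539135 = 0.02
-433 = -433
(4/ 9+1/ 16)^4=28398241/ 429981696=0.07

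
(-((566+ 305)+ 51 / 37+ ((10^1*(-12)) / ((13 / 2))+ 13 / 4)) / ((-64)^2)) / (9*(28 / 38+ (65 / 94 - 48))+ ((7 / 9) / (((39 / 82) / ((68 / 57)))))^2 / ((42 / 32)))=7159952382766677 / 14241439997078708224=0.00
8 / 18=0.44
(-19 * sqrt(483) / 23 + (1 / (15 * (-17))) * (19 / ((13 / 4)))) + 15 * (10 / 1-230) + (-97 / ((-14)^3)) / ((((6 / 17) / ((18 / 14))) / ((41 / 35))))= -2941648787011 / 891443280-19 * sqrt(483) / 23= -3318.03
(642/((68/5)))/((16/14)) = 11235/272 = 41.31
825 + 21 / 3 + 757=1589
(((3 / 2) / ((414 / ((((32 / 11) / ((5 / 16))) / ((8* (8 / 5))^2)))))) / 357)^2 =25 / 75183050105856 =0.00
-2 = -2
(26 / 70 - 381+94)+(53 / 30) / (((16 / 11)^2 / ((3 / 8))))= -41046181 / 143360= -286.32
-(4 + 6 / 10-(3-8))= -9.60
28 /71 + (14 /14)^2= 99 /71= 1.39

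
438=438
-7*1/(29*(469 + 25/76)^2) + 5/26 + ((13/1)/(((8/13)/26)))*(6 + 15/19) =135945670358590555/36453296677772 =3729.31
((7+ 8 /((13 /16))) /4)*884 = 3723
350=350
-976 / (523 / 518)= -505568 / 523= -966.67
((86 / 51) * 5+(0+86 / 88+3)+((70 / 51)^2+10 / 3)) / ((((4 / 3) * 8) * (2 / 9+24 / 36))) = 6051525 / 3255296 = 1.86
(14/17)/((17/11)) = 154/289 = 0.53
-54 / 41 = -1.32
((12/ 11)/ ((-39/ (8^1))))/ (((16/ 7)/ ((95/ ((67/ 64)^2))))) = -5447680/ 641927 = -8.49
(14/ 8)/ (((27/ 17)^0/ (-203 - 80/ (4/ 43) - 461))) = -2667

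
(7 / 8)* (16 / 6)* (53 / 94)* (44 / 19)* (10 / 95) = 16324 / 50901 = 0.32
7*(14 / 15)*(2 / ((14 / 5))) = 14 / 3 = 4.67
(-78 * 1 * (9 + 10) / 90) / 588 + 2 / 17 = 13441 / 149940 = 0.09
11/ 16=0.69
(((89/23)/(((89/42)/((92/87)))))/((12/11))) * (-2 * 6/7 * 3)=-264/29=-9.10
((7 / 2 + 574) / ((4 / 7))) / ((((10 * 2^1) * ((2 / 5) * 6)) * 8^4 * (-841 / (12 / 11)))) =-735 / 110231552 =-0.00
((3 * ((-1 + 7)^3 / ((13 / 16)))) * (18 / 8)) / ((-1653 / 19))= -7776 / 377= -20.63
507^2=257049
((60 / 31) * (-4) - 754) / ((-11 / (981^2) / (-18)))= -409053467772 / 341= -1199570286.72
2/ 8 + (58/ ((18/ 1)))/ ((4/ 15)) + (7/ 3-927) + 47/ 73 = -199660/ 219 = -911.69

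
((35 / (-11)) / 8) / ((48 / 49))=-1715 / 4224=-0.41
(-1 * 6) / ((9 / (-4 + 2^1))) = 4 / 3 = 1.33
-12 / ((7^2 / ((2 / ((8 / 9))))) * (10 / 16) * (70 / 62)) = -6696 / 8575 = -0.78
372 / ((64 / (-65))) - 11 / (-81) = -489469 / 1296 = -377.68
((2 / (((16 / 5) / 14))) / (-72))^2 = 0.01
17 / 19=0.89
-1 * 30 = -30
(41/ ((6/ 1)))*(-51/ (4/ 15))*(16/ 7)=-20910/ 7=-2987.14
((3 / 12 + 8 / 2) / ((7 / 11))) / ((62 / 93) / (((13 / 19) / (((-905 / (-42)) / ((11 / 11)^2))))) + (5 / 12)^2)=29172 / 92465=0.32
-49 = -49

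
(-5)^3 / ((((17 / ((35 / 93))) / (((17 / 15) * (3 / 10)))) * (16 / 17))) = -1.00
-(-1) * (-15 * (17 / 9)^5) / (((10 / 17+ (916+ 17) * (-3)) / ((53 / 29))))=6396455785 / 27155001411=0.24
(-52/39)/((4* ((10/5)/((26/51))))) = -13/153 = -0.08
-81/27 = -3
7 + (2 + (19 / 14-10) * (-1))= 247 / 14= 17.64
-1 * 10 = -10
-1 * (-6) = 6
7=7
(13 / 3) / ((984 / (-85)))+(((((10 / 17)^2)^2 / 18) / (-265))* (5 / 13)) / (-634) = -6719162977055 / 17950199018232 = -0.37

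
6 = 6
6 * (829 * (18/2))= 44766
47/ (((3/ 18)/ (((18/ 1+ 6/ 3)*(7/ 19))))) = 39480/ 19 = 2077.89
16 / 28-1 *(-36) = 256 / 7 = 36.57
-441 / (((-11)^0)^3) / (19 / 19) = -441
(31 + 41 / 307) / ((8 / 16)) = 62.27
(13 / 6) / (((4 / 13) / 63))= 3549 / 8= 443.62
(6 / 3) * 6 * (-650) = -7800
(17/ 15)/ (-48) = -17/ 720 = -0.02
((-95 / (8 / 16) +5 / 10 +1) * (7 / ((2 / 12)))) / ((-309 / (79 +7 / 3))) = 643916 / 309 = 2083.87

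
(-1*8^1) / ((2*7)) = -0.57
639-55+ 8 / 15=8768 / 15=584.53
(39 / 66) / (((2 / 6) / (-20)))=-390 / 11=-35.45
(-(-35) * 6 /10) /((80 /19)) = 399 /80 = 4.99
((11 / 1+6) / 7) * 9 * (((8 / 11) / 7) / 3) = 408 / 539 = 0.76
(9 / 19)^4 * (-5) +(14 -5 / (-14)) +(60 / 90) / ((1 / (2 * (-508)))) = -663.23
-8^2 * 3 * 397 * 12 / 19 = -914688 / 19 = -48141.47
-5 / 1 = -5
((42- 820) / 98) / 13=-389 / 637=-0.61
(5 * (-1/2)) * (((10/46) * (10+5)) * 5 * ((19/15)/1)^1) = -2375/46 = -51.63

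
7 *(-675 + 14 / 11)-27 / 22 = -103781 / 22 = -4717.32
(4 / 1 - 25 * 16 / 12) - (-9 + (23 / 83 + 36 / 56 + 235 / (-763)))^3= 9966994538817359 / 17771537923752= 560.84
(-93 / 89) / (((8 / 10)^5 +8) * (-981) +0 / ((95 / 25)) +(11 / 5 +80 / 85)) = 1646875 / 12870449399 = 0.00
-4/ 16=-1/ 4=-0.25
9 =9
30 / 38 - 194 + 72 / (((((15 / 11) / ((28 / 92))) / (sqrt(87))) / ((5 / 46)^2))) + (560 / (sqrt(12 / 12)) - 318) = 50.56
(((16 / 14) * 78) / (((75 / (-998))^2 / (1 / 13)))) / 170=7968032 / 1115625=7.14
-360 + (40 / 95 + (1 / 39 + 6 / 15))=-1330663 / 3705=-359.15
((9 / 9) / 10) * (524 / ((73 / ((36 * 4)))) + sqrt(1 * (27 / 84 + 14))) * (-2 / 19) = -10.92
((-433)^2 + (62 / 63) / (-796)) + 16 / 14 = 187490.14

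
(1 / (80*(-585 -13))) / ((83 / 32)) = -1 / 124085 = -0.00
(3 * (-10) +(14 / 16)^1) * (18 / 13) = -2097 / 52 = -40.33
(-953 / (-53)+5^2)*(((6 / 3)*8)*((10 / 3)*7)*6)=5102720 / 53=96277.74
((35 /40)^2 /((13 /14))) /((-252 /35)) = -0.11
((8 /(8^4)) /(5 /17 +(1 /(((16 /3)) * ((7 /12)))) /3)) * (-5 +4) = -119 /24448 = -0.00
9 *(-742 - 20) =-6858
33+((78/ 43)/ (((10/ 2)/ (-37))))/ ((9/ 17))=4931/ 645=7.64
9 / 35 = 0.26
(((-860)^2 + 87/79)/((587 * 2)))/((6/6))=58428487/92746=629.98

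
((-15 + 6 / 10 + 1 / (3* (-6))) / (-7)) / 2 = 1301 / 1260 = 1.03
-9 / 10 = -0.90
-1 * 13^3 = -2197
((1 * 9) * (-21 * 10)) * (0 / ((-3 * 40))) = 0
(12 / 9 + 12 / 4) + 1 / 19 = 4.39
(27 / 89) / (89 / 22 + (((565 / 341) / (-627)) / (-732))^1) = 4225681548 / 56349584867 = 0.07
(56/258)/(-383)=-28/49407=-0.00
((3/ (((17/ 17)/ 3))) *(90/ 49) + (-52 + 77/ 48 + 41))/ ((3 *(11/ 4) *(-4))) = -16781/ 77616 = -0.22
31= 31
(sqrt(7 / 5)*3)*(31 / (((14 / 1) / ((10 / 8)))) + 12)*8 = 2481*sqrt(35) / 35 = 419.37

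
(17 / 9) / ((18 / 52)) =442 / 81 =5.46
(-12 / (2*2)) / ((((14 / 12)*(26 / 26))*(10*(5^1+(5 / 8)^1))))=-0.05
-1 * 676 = -676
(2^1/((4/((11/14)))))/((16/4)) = 11/112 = 0.10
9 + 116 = 125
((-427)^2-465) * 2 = 363728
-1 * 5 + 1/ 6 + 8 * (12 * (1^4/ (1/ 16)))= 9187/ 6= 1531.17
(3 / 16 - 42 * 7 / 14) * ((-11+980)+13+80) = -176823 / 8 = -22102.88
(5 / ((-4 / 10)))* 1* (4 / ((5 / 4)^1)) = -40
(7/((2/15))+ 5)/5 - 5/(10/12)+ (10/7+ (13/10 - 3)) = 183/35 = 5.23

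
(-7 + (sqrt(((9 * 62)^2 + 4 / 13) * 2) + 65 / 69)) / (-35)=418 / 2415 - 4 * sqrt(6577571) / 455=-22.37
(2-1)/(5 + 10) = 1/15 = 0.07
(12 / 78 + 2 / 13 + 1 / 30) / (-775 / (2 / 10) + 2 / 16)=-532 / 6044805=-0.00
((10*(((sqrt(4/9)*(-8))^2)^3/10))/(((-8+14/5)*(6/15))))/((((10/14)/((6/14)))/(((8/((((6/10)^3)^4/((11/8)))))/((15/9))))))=-20128398.13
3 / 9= 1 / 3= 0.33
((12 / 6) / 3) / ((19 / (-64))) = -128 / 57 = -2.25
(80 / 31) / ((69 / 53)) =4240 / 2139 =1.98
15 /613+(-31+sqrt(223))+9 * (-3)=-35539 /613+sqrt(223)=-43.04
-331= -331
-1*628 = -628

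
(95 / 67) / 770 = 19 / 10318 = 0.00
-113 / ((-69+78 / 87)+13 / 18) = 58986 / 35173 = 1.68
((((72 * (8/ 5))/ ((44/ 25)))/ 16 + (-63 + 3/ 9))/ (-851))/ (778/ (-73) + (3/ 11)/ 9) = -0.01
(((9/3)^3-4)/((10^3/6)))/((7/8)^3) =8832/42875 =0.21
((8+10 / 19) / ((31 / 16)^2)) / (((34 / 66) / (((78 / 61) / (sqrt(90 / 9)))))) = 53374464 * sqrt(10) / 94672915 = 1.78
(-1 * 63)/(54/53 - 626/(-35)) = -116865/35068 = -3.33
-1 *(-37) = 37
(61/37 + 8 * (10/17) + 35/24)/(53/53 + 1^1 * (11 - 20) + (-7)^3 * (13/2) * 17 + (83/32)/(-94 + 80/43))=-1869160664/9069528891279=-0.00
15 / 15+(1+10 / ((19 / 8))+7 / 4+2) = 757 / 76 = 9.96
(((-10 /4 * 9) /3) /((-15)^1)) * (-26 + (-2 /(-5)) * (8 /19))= -1227 /95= -12.92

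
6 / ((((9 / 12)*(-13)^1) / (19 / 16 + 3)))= -67 / 26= -2.58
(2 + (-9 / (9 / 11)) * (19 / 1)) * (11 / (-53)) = 2277 / 53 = 42.96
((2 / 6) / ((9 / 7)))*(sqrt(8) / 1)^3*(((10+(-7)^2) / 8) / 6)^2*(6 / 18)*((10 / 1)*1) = 121835*sqrt(2) / 5832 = 29.54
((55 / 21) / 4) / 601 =55 / 50484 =0.00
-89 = -89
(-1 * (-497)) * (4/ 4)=497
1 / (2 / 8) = 4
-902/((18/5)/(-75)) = 56375/3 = 18791.67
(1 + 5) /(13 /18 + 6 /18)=108 /19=5.68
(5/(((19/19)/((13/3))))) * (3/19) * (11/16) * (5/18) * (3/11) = 325/1824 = 0.18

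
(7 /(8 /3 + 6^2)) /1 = 21 /116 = 0.18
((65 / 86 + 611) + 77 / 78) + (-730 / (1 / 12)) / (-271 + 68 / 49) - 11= 14051359433 / 22154847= 634.23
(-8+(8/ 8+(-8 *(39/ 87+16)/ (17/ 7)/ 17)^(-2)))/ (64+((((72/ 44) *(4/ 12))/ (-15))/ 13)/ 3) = -3520999944605/ 32650700310144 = -0.11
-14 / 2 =-7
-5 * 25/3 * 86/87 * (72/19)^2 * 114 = -67426.50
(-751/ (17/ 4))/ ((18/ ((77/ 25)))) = -115654/ 3825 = -30.24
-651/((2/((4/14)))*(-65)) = 1.43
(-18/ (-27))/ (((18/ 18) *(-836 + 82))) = -1/ 1131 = -0.00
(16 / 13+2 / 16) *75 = 10575 / 104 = 101.68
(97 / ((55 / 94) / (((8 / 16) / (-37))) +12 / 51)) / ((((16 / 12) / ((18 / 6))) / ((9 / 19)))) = -697527 / 290548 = -2.40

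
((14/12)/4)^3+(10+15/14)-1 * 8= 3.10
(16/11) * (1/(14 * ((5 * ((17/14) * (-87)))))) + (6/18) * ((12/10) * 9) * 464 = 135878672/81345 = 1670.40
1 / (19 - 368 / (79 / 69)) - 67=-1600776 / 23891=-67.00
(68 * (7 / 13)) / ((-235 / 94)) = -952 / 65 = -14.65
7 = 7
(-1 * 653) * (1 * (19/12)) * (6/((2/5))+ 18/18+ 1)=-210919/12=-17576.58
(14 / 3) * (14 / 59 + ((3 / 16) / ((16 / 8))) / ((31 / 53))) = 162883 / 87792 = 1.86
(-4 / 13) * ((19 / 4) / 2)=-19 / 26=-0.73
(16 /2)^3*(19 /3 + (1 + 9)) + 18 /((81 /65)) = 75394 /9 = 8377.11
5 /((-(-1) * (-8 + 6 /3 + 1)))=-1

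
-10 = -10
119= 119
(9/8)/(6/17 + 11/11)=153/184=0.83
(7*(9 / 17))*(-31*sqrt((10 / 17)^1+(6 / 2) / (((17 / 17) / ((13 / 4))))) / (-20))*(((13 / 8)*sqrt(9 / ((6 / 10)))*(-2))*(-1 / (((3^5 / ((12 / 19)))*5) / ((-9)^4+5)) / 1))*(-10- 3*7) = -287101633*sqrt(179265) / 4941900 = -24597.41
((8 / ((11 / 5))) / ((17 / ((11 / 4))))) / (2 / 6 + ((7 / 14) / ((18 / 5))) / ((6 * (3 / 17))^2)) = 116640 / 90661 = 1.29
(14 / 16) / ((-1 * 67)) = -7 / 536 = -0.01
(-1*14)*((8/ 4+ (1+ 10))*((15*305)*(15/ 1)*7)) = -87428250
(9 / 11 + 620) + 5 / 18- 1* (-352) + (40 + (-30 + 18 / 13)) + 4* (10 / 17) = 43181861 / 43758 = 986.83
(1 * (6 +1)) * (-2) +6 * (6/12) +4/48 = -131/12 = -10.92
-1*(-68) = 68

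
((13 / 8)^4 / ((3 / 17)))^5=26984330850510927248777671457 / 280159925619463815168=96317597.14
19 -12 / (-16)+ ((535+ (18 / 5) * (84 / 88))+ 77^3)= 100560061 / 220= 457091.19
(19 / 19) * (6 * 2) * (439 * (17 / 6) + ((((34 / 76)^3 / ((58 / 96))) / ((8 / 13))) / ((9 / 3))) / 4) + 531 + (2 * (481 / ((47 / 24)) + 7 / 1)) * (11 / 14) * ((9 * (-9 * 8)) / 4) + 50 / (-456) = -9590865735943 / 196325157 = -48851.94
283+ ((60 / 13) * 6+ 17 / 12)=312.11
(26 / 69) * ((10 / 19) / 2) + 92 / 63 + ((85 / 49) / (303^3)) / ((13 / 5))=12076139661307 / 7743704194863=1.56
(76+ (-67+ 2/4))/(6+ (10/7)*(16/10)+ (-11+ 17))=0.66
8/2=4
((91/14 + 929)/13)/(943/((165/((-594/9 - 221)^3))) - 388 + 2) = -308715/579604797694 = -0.00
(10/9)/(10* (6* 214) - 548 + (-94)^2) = 5/95076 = 0.00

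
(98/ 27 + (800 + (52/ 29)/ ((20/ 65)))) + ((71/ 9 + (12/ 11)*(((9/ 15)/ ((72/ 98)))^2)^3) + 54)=1081107573328829/ 1240272000000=871.67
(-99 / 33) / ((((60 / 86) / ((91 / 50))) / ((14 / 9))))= -27391 / 2250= -12.17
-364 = -364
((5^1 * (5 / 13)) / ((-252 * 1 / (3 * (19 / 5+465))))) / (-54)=1465 / 7371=0.20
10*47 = 470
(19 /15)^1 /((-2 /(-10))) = 19 /3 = 6.33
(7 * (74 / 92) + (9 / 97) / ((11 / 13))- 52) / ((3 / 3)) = -2270529 / 49082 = -46.26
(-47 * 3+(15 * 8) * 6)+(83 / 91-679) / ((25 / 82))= -3742667 / 2275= -1645.13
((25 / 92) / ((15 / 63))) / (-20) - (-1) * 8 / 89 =1075 / 32752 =0.03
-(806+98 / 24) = -9721 / 12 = -810.08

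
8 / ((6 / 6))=8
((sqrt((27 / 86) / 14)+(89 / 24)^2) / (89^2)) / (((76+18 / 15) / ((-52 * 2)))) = -0.00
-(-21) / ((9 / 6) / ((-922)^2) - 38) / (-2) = 2550252 / 9229483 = 0.28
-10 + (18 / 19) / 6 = -187 / 19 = -9.84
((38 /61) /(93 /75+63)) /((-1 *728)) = -475 /35659624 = -0.00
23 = 23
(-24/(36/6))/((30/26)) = -52/15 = -3.47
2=2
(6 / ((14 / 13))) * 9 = 351 / 7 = 50.14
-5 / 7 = -0.71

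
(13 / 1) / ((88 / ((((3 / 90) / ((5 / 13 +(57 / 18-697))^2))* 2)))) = 0.00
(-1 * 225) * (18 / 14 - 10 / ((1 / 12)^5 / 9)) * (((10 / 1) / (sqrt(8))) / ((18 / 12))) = 58786556625 * sqrt(2) / 7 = 11876677952.04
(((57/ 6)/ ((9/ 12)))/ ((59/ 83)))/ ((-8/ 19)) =-29963/ 708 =-42.32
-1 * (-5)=5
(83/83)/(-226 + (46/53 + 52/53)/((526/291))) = -13939/3135955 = -0.00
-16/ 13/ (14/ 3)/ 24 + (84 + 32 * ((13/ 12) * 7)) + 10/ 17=1518739/ 4641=327.24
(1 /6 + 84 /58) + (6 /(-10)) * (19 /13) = 8347 /11310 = 0.74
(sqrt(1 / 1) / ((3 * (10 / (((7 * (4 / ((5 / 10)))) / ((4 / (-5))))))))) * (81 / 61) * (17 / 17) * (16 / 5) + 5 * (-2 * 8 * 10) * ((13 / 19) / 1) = -3229456 / 5795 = -557.28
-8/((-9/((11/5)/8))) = 11/45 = 0.24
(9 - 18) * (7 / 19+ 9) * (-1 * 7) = 11214 / 19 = 590.21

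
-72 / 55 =-1.31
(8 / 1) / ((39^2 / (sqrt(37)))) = 8 * sqrt(37) / 1521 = 0.03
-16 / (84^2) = -1 / 441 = -0.00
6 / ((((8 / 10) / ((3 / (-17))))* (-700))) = 9 / 4760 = 0.00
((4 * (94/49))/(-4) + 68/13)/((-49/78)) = -12660/2401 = -5.27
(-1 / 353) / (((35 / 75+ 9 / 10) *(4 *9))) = -5 / 86838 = -0.00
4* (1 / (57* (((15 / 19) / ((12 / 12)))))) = 4 / 45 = 0.09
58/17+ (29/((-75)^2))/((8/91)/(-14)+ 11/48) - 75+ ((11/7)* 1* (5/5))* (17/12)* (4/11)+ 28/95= -23398945296/332084375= -70.46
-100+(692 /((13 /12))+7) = 7095 /13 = 545.77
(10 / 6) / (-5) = -0.33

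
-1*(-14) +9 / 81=14.11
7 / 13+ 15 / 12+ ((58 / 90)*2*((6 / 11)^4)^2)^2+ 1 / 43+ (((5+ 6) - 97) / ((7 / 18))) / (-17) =4529981847605457312137501 / 305662198025468372188100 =14.82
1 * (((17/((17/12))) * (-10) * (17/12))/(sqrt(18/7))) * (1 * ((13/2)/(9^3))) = -1105 * sqrt(14)/4374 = -0.95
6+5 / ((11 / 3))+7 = 158 / 11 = 14.36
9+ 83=92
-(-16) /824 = 2 /103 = 0.02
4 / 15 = 0.27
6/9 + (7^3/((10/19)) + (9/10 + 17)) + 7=10159/15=677.27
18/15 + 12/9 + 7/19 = 827/285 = 2.90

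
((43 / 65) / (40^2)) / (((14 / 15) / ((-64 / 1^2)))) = -129 / 4550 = -0.03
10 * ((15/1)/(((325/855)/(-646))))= -3313980/13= -254921.54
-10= -10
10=10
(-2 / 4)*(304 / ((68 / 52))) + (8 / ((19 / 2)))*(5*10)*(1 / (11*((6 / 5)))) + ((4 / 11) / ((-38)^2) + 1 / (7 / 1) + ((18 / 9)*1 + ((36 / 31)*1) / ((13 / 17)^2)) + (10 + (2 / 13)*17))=-715233581204 / 7427052633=-96.30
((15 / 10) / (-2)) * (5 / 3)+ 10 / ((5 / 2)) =11 / 4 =2.75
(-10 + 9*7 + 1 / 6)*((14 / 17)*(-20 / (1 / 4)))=-178640 / 51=-3502.75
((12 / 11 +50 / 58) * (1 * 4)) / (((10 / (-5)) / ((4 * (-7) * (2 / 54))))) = 34888 / 8613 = 4.05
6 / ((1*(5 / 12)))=14.40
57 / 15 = 19 / 5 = 3.80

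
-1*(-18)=18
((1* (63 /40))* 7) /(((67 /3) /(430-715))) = -75411 /536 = -140.69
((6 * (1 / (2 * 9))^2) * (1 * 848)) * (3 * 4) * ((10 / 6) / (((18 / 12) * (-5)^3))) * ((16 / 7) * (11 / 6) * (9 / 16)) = -18656 / 4725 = -3.95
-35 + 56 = 21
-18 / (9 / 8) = -16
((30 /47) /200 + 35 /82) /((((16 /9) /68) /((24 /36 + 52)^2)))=1758345581 /38540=45623.91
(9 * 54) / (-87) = -162 / 29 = -5.59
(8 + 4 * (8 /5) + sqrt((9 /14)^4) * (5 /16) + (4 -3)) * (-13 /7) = -3165461 /109760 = -28.84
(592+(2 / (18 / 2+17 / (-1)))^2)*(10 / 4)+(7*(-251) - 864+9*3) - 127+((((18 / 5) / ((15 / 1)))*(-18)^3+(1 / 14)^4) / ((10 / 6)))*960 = -1550962462019 / 1920800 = -807456.51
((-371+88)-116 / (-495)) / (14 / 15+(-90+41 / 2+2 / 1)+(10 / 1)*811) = -0.04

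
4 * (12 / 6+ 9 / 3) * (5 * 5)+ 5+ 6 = 511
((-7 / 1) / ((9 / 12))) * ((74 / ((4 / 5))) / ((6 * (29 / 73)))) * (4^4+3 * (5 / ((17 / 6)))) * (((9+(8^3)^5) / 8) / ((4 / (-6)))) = 7387389400844674919635 / 11832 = 624356778299921815.38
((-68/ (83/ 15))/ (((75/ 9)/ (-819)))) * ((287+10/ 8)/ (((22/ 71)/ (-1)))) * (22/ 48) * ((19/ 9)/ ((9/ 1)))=-2406199159/ 19920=-120793.13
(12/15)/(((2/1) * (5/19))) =38/25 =1.52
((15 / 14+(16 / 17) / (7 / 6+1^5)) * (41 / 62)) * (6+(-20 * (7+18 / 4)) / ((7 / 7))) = -223.06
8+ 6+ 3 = 17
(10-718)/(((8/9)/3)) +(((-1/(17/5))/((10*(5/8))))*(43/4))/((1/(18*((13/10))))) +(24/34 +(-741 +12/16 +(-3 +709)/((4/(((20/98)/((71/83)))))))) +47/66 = -604654506143/195171900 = -3098.06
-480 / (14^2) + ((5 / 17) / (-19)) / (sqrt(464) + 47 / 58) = -60414040250 / 24669339149 - 67280* sqrt(29) / 503455901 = -2.45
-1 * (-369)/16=369/16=23.06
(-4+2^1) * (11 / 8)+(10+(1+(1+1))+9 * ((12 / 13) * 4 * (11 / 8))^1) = 2909 / 52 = 55.94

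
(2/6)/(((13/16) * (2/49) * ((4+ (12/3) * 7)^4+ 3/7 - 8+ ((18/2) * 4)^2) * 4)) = 686/286612989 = 0.00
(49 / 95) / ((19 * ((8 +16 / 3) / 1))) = 147 / 72200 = 0.00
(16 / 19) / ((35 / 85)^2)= 4.97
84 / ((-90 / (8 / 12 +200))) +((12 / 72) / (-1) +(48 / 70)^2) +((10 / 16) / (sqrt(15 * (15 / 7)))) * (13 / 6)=-4123027 / 22050 +13 * sqrt(7) / 144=-186.75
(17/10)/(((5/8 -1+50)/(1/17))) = 4/1985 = 0.00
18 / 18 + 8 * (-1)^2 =9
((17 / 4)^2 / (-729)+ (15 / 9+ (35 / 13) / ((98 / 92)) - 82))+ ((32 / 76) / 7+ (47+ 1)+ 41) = 226466207 / 20167056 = 11.23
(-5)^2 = 25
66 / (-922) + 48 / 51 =6815 / 7837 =0.87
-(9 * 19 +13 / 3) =-526 / 3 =-175.33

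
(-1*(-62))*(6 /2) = 186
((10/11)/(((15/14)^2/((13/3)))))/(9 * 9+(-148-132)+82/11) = -104/5805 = -0.02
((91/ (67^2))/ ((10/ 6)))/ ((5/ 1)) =273/ 112225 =0.00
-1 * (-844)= 844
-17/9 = -1.89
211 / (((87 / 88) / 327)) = 2023912 / 29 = 69790.07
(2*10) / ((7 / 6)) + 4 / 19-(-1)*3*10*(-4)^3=-253052 / 133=-1902.65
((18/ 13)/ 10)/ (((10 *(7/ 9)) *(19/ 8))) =324/ 43225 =0.01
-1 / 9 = -0.11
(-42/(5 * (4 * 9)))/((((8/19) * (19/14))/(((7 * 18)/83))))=-1029/1660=-0.62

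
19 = 19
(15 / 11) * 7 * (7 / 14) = 4.77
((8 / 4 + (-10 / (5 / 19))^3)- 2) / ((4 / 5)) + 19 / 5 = -342931 / 5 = -68586.20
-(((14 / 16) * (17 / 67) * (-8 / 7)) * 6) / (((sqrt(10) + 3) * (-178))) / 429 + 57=48604464 / 852709 - 17 * sqrt(10) / 852709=57.00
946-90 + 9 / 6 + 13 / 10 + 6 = 4324 / 5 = 864.80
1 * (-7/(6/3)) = -7/2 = -3.50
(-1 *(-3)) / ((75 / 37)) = 37 / 25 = 1.48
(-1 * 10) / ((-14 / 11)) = 55 / 7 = 7.86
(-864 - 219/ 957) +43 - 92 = -291320/ 319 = -913.23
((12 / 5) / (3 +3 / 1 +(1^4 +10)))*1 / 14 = 6 / 595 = 0.01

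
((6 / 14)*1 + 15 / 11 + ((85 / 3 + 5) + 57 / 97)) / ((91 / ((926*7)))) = 741008350 / 291291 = 2543.88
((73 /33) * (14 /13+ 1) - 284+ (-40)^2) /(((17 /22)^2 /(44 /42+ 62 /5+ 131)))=25205066612 /78897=319468.00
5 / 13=0.38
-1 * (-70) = 70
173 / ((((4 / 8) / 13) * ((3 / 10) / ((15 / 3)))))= 74966.67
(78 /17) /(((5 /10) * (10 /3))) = 234 /85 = 2.75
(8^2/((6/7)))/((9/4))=896/27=33.19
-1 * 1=-1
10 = 10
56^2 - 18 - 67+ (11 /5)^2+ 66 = 78046 /25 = 3121.84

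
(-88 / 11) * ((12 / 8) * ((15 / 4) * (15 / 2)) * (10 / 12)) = -1125 / 4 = -281.25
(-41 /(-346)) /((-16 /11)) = -451 /5536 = -0.08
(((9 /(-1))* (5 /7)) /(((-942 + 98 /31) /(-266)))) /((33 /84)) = -185535 /40018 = -4.64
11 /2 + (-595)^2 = 708061 /2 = 354030.50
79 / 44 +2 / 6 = 2.13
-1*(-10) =10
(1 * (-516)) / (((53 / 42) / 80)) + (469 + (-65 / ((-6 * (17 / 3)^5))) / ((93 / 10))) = -75218334027926 / 2332825051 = -32243.45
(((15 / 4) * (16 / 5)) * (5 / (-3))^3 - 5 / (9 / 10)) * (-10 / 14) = 2750 / 63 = 43.65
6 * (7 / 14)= 3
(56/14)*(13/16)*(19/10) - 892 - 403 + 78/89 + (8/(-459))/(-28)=-14731909541/11438280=-1287.95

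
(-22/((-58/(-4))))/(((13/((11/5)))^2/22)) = -117128/122525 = -0.96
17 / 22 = 0.77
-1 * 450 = -450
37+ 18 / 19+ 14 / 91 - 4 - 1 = 8176 / 247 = 33.10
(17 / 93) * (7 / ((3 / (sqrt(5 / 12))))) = 119 * sqrt(15) / 1674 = 0.28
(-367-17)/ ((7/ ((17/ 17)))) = -384/ 7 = -54.86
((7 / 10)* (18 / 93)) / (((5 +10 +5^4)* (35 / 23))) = 69 / 496000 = 0.00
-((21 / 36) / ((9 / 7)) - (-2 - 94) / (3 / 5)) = -17329 / 108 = -160.45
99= 99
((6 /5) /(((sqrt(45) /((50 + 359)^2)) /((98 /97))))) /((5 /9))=295083684 * sqrt(5) /12125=54418.74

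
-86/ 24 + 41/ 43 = -1357/ 516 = -2.63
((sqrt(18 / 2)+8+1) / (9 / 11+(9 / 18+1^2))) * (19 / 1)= 1672 / 17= 98.35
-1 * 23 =-23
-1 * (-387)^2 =-149769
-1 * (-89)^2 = -7921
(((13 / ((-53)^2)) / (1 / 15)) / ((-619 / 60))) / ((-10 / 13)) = 0.01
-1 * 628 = -628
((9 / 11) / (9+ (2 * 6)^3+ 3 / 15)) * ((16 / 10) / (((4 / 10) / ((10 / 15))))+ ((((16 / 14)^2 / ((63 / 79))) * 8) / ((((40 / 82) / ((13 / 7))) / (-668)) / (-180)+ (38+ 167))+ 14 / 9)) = 1975377609265 / 978552196313363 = 0.00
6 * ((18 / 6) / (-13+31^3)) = 3 / 4963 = 0.00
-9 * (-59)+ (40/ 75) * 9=2679/ 5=535.80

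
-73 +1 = -72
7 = 7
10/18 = 0.56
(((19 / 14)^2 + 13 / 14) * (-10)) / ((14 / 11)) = -29865 / 1372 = -21.77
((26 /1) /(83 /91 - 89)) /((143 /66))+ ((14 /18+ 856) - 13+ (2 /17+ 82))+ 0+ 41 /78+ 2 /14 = 8616300073 /9300564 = 926.43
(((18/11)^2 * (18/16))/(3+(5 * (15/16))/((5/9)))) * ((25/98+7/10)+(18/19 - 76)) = -670532256/34358555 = -19.52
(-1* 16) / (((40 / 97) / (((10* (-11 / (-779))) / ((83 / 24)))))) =-102432 / 64657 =-1.58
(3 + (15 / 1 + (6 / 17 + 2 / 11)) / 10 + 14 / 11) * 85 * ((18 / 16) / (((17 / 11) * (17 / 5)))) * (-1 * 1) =-490275 / 4624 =-106.03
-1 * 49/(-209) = 49/209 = 0.23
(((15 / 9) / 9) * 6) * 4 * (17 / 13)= 680 / 117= 5.81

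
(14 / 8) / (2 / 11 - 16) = -77 / 696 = -0.11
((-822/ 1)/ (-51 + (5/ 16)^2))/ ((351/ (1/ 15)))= 70144/ 22869405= 0.00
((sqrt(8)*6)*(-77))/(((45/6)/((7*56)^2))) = -94657024*sqrt(2)/5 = -26773049.42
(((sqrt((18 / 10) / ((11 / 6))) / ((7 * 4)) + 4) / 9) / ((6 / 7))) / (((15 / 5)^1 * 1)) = sqrt(330) / 11880 + 14 / 81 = 0.17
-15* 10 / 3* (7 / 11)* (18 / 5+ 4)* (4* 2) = -21280 / 11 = -1934.55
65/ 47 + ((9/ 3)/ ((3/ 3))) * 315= 946.38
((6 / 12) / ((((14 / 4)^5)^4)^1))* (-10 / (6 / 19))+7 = 1675637592200044661 / 239376798892836003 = 7.00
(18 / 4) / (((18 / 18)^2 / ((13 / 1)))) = 117 / 2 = 58.50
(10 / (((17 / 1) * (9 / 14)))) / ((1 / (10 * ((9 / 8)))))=175 / 17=10.29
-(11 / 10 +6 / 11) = -181 / 110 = -1.65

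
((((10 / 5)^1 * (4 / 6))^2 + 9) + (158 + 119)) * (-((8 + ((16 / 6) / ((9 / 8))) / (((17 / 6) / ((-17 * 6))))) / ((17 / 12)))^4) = -1920842114007040 / 751689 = -2555368129.65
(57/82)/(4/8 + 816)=0.00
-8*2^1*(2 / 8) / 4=-1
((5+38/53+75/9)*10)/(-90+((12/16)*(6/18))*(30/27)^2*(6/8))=-160848/102767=-1.57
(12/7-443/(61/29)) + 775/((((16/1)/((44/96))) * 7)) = -33731623/163968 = -205.72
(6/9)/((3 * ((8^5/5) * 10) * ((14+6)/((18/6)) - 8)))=-1/393216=-0.00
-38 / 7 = -5.43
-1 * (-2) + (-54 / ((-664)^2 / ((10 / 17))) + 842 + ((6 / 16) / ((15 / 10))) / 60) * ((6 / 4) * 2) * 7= 10355181811 / 585565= 17684.09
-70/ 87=-0.80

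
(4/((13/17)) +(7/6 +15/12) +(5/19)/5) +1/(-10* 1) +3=157093/14820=10.60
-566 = -566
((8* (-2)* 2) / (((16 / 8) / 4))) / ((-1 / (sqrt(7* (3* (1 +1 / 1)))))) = 64* sqrt(42) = 414.77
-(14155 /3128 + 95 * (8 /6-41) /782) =2755 /9384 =0.29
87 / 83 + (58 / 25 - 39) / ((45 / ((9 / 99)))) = 0.97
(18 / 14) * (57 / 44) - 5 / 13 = 5129 / 4004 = 1.28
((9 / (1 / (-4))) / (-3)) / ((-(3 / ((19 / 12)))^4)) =-130321 / 139968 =-0.93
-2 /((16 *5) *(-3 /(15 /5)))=0.02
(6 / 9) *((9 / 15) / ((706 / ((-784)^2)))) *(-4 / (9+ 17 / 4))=-9834496 / 93545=-105.13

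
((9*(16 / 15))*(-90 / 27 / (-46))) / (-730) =-0.00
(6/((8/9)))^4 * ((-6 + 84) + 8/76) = 197164611/1216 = 162141.95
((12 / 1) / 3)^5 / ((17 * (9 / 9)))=60.24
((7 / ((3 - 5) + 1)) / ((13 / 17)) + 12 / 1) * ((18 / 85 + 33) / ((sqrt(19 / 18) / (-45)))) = -2820177 * sqrt(38) / 4199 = -4140.21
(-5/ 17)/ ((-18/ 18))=5/ 17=0.29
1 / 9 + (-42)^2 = 15877 / 9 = 1764.11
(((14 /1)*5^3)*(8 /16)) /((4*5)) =175 /4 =43.75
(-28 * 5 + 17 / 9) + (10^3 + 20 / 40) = 15523 / 18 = 862.39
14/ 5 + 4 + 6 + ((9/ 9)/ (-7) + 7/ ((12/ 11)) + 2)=8851/ 420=21.07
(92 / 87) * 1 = 92 / 87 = 1.06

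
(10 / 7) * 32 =45.71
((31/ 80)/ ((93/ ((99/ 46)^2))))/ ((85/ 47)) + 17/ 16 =15441649/ 14388800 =1.07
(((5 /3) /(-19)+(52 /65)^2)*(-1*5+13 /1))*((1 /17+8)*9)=2587656 /8075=320.45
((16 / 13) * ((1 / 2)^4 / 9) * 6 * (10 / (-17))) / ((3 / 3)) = -20 / 663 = -0.03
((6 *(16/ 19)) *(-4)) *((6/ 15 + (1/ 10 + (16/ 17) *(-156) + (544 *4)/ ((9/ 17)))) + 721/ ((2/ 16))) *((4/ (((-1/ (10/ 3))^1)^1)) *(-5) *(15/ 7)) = -27227072000/ 969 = -28098113.52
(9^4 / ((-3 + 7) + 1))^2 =43046721 / 25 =1721868.84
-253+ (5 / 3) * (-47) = -994 / 3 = -331.33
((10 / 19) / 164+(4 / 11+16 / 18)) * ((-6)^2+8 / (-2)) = 3098992 / 77121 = 40.18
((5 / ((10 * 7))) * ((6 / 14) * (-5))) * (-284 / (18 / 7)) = 355 / 21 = 16.90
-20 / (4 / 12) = -60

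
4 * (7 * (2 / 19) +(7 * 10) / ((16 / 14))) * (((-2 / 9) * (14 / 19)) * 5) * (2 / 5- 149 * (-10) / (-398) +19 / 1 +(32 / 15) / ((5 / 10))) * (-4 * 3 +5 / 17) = 412872040 / 8721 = 47342.28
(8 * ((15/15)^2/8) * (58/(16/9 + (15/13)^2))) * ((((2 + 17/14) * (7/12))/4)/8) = 661635/605312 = 1.09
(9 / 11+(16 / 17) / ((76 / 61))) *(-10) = -55910 / 3553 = -15.74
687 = 687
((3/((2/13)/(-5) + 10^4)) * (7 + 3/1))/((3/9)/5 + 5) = 1625/2744436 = 0.00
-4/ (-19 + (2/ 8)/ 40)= 640/ 3039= 0.21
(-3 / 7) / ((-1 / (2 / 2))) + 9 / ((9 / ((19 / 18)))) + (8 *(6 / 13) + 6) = 11.18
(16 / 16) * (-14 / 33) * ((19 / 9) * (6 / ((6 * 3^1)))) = -266 / 891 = -0.30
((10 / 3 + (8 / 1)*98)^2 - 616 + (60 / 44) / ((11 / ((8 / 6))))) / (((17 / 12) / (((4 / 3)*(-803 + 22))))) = -766111220480 / 1683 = -455205716.27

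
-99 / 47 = -2.11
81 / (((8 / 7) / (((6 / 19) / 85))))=1701 / 6460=0.26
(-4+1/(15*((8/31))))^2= 201601/14400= 14.00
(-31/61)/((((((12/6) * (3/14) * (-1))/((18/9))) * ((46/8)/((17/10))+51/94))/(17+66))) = 2055827/40992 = 50.15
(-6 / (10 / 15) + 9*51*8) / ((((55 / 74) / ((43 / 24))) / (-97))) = -17130297 / 20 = -856514.85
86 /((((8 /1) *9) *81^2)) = 43 /236196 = 0.00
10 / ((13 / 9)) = 6.92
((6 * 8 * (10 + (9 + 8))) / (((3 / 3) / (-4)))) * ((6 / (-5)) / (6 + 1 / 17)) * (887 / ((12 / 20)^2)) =2529758.45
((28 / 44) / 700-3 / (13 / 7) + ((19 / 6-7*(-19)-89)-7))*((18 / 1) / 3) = 1653889 / 7150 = 231.31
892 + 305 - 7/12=14357/12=1196.42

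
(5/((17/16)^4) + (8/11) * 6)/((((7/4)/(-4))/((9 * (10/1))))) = -10963422720/6431117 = -1704.75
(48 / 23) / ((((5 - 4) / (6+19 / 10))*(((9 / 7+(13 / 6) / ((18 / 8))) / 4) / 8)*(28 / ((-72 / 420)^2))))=14743296 / 59871875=0.25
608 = 608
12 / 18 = 2 / 3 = 0.67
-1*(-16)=16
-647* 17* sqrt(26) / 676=-10999* sqrt(26) / 676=-82.96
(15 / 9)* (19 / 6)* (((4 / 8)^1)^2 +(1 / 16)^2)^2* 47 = 18864625 / 1179648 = 15.99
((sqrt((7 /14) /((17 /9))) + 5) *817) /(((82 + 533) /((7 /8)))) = 6.41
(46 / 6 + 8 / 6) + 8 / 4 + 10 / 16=93 / 8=11.62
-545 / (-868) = 545 / 868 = 0.63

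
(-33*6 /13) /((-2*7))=99 /91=1.09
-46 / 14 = -3.29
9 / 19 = 0.47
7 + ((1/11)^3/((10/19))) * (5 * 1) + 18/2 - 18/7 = 250361/18634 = 13.44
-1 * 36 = -36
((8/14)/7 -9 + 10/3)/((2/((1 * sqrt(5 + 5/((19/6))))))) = -4105 * sqrt(95)/5586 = -7.16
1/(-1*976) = -1/976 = -0.00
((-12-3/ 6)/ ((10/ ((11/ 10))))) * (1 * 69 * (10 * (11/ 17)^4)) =-55562595/ 334084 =-166.31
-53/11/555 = -53/6105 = -0.01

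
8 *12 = 96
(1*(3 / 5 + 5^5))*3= 46884 / 5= 9376.80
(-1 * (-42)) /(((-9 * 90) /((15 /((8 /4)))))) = -7 /18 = -0.39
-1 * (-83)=83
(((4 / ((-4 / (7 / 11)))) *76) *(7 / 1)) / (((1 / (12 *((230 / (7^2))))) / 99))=-1887840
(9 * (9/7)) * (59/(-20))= -4779/140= -34.14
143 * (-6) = -858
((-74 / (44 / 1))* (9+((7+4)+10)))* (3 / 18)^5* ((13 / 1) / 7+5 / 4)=-5365 / 266112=-0.02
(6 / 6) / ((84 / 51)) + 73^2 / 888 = 41077 / 6216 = 6.61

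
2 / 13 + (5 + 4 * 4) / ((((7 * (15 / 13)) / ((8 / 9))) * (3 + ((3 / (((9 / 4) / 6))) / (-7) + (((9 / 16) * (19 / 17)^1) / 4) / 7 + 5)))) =2144626 / 4378725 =0.49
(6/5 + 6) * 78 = 2808/5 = 561.60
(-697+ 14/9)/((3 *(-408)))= 6259/11016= 0.57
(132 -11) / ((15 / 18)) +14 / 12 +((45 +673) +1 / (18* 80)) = 864.37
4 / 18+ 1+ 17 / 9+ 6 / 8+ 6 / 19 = 2857 / 684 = 4.18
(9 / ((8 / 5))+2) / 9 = 61 / 72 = 0.85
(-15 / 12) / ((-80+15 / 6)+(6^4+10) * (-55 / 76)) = 19 / 15544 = 0.00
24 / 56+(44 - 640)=-4169 / 7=-595.57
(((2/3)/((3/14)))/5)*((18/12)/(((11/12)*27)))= 0.04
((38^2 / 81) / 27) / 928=361 / 507384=0.00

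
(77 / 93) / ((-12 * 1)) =-77 / 1116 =-0.07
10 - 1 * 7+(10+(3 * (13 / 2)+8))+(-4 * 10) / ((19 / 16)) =259 / 38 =6.82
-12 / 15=-4 / 5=-0.80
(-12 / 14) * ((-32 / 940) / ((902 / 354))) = 8496 / 741895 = 0.01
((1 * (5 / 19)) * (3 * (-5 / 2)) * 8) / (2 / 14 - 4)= 700 / 171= 4.09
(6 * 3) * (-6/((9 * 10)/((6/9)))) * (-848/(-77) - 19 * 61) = 70716/77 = 918.39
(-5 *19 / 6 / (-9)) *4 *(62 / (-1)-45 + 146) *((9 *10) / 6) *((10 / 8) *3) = 30875 / 2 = 15437.50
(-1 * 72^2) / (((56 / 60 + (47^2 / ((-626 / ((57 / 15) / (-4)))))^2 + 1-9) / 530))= -1292024577024000 / 1961586043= -658663.22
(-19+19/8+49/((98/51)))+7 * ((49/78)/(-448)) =44255/4992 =8.87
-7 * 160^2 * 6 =-1075200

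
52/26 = 2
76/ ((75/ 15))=76/ 5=15.20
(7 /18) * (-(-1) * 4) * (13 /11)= 182 /99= 1.84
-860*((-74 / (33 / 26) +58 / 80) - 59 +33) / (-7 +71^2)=4743889 / 332244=14.28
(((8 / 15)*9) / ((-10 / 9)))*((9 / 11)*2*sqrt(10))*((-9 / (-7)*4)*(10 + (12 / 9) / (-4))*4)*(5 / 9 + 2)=-6915456*sqrt(10) / 1925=-11360.31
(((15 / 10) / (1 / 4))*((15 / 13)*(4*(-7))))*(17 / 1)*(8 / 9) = -38080 / 13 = -2929.23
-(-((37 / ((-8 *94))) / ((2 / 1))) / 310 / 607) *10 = -37 / 28300768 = -0.00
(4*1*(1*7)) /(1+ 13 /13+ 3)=28 /5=5.60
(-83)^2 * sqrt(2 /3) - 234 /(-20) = 117 /10 +6889 * sqrt(6) /3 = 5636.54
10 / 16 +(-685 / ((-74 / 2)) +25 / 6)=20695 / 888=23.31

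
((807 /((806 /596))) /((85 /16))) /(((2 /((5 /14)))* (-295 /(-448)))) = 61564416 /2021045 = 30.46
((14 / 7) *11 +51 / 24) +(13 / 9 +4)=2129 / 72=29.57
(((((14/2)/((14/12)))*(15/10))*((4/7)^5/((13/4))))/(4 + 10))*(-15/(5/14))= -110592/218491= -0.51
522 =522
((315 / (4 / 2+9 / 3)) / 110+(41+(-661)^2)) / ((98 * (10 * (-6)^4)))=16021961 / 46569600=0.34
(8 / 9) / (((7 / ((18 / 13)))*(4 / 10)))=40 / 91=0.44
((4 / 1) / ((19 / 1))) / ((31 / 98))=392 / 589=0.67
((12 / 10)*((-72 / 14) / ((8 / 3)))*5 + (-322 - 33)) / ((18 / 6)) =-2566 / 21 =-122.19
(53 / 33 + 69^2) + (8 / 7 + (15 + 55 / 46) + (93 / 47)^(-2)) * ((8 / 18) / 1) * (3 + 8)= 4848.62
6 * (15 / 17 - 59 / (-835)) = 81168 / 14195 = 5.72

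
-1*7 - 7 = -14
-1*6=-6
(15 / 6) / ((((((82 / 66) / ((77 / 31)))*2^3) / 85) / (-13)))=-14039025 / 20336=-690.35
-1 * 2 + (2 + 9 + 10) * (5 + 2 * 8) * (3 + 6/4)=3965/2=1982.50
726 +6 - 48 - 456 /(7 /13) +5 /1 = -1105 /7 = -157.86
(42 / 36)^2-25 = -851 / 36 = -23.64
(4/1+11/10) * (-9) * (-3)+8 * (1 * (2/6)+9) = 6371/30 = 212.37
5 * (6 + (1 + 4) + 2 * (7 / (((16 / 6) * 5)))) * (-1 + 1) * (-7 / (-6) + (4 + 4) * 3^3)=0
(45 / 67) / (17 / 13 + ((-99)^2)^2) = 117 / 16733582722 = 0.00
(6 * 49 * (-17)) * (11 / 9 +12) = -66084.67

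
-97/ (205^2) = -97/ 42025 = -0.00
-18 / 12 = -3 / 2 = -1.50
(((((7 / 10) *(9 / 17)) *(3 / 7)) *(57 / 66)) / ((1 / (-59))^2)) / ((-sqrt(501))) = -595251 *sqrt(501) / 624580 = -21.33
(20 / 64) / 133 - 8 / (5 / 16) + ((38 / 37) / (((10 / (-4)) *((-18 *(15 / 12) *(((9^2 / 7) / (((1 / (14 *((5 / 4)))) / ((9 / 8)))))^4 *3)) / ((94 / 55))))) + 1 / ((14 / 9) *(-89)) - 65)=-90.60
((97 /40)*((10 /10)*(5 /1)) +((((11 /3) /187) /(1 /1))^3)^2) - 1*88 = -10680946695199 /140770302408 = -75.87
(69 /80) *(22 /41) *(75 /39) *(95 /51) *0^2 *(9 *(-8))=0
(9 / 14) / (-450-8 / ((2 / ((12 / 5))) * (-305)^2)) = -1395375 / 976762724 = -0.00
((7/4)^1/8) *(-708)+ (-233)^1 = -3103/8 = -387.88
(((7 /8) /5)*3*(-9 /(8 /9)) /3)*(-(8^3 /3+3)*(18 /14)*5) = 126603 /64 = 1978.17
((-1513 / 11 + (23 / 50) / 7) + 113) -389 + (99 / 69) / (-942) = -413.48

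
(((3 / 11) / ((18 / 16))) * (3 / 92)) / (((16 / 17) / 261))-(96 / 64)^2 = -117 / 2024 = -0.06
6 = 6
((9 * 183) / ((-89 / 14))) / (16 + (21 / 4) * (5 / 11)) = -1014552 / 72001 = -14.09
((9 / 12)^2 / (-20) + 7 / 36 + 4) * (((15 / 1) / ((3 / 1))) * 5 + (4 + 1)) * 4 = 11999 / 24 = 499.96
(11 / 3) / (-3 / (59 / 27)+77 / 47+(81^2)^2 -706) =2773 / 32554527363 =0.00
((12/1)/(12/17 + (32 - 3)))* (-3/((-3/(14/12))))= 238/505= 0.47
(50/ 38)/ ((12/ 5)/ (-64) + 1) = 2000/ 1463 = 1.37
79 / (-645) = -79 / 645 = -0.12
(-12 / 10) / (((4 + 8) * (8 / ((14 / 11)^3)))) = -343 / 13310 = -0.03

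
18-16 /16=17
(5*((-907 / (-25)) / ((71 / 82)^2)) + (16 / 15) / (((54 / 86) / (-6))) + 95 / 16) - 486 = -540709483 / 2177712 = -248.29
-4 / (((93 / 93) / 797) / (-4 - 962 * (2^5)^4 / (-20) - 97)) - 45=-803956289549 / 5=-160791257909.80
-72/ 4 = -18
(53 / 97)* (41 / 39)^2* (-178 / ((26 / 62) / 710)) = -349046773540 / 1917981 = -181986.56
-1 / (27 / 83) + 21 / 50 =-3583 / 1350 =-2.65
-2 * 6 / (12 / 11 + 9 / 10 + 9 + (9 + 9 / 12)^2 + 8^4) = -10560 / 3697807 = -0.00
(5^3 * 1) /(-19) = -125 /19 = -6.58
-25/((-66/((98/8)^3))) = 2941225/4224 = 696.31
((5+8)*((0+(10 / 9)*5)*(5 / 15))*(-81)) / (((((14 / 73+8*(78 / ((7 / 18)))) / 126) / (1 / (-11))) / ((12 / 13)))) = 57947400 / 4510187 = 12.85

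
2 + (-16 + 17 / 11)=-137 / 11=-12.45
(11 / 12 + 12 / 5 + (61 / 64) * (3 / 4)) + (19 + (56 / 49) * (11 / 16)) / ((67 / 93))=56721709 / 1800960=31.50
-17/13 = -1.31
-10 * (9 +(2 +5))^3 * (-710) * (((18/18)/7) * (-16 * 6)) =-2791833600/7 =-398833371.43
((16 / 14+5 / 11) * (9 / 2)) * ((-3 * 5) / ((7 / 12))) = -99630 / 539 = -184.84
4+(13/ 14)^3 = 13173/ 2744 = 4.80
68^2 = 4624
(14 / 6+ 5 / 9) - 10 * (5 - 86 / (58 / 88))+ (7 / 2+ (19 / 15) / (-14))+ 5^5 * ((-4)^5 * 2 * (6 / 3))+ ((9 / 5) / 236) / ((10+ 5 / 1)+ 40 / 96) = -1276143374937481 / 99708525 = -12798738.87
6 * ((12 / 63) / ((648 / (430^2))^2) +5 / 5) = 93055.87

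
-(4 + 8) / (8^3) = -3 / 128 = -0.02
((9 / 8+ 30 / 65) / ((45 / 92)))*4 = 506 / 39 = 12.97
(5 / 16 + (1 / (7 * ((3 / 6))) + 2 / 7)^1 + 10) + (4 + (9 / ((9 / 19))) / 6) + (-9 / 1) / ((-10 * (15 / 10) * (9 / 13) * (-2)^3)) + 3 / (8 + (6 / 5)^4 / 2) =18.27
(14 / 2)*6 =42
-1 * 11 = -11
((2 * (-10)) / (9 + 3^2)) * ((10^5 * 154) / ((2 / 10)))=-85555555.56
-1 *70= -70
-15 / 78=-5 / 26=-0.19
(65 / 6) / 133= 65 / 798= 0.08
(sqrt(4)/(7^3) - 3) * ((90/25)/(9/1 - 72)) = 2054/12005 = 0.17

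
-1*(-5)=5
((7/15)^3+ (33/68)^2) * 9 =5261407/1734000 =3.03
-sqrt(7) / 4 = -0.66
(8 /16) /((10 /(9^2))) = 81 /20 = 4.05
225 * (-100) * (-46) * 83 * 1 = 85905000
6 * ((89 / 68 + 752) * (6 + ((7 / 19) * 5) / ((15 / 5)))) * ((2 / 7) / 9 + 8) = 1628630575 / 6783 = 240104.76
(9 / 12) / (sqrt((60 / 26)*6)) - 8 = -8 +sqrt(65) / 40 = -7.80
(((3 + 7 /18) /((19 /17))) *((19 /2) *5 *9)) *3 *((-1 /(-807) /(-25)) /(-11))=1037 /59180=0.02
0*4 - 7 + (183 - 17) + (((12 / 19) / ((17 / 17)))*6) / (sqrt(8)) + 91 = 18*sqrt(2) / 19 + 250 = 251.34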